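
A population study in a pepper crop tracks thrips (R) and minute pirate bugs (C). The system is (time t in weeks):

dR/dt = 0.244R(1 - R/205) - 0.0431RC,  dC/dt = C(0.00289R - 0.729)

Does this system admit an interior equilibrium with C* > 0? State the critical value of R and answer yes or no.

The predator equation gives dC/dt > 0 only when R > 0.729/0.00289 = 252.
Without the predator, R → K = 205. Since 205 < 252, the predator cannot invade.

Threshold R = 252; K < 252, so no, the predator goes extinct.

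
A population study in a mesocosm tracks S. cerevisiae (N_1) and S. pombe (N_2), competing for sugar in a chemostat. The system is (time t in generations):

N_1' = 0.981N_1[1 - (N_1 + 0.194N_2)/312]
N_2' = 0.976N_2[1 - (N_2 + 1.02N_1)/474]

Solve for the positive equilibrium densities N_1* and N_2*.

Setting both brackets to zero gives the nullclines N_1 + 0.194N_2 = 312 and 1.02N_1 + N_2 = 474.
Substituting N_2 = 474 - 1.02N_1 into the first: N_1(1 - 0.194·1.02) = 312 - 0.194·474.
So N_1* = 220/0.802 = 274, and then N_2* = 474 - 1.02·274 = 194.

N_1* ≈ 274, N_2* ≈ 194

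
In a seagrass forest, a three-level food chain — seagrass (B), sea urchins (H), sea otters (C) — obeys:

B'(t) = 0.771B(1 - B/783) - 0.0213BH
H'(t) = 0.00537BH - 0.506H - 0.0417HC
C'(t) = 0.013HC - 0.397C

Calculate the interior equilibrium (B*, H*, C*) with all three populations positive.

B* ≈ 122, H* ≈ 30.5, C* ≈ 3.63

From dC/dt = 0: 0.013H* = 0.397, so H* = 30.5.
From dB/dt = 0: 0.771(1 - B*/783) = 0.0213·30.5, giving B* = 783·(1 - 0.844) = 122.
From dH/dt = 0: 0.00537·122 - 0.506 = 0.0417C*, so C* = 0.151/0.0417 = 3.63.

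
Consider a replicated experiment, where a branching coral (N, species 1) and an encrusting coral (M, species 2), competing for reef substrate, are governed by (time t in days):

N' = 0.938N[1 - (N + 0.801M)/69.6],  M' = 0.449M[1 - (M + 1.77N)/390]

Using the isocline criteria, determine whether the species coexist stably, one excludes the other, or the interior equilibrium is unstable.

Compare the nullcline intercepts: K1/α12 = 69.6/0.801 = 86.9 < K2 = 390; K2/α21 = 390/1.77 = 220 > K1 = 69.6.
Since the inequalities point opposite ways, species 2 can invade but species 1 cannot.

species 2 excludes species 1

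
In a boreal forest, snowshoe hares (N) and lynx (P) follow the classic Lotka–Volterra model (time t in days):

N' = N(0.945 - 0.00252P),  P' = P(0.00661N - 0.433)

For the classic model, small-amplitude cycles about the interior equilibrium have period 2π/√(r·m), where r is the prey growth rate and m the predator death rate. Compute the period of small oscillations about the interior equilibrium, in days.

Here r = 0.945 and m = 0.433, so r·m = 0.409.
ω = √0.409 = 0.64 per day, hence T = 2π/ω ≈ 9.82 days.

T ≈ 9.82 days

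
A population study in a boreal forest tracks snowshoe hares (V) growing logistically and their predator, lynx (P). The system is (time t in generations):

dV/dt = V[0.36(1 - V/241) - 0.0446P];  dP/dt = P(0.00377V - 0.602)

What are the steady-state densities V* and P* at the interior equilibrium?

V* ≈ 160, P* ≈ 2.72

From dP/dt = 0 with P > 0: 0.00377V* = 0.602, so V* = 160.
Substitute into dV/dt = 0: 0.36(1 - 160/241) = 0.0446P*.
The bracket is 0.337, giving P* = 0.121/0.0446 = 2.72.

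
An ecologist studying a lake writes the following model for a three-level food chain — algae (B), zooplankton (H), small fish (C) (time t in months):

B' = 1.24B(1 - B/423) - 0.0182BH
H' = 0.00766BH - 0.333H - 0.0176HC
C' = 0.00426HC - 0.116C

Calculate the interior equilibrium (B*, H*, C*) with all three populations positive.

From dC/dt = 0: 0.00426H* = 0.116, so H* = 27.2.
From dB/dt = 0: 1.24(1 - B*/423) = 0.0182·27.2, giving B* = 423·(1 - 0.4) = 254.
From dH/dt = 0: 0.00766·254 - 0.333 = 0.0176C*, so C* = 1.61/0.0176 = 91.6.

B* ≈ 254, H* ≈ 27.2, C* ≈ 91.6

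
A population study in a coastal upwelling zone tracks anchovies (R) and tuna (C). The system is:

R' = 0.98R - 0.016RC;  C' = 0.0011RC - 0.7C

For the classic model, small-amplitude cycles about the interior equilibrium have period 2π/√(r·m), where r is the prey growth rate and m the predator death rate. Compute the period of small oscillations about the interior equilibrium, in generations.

Here r = 0.98 and m = 0.7, so r·m = 0.686.
ω = √0.686 = 0.828 per generation, hence T = 2π/ω ≈ 7.59 generations.

T ≈ 7.59 generations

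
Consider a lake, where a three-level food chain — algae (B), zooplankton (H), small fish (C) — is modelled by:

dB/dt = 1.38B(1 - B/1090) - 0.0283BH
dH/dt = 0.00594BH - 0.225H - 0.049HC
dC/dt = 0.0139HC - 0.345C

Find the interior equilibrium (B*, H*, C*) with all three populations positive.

From dC/dt = 0: 0.0139H* = 0.345, so H* = 24.8.
From dB/dt = 0: 1.38(1 - B*/1090) = 0.0283·24.8, giving B* = 1090·(1 - 0.509) = 535.
From dH/dt = 0: 0.00594·535 - 0.225 = 0.049C*, so C* = 2.95/0.049 = 60.3.

B* ≈ 535, H* ≈ 24.8, C* ≈ 60.3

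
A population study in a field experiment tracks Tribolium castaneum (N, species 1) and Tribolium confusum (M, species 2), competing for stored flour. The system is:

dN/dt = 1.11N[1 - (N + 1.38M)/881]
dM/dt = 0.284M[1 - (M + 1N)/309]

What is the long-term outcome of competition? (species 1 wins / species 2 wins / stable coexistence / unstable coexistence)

Compare the nullcline intercepts: K1/α12 = 881/1.38 = 638 > K2 = 309; K2/α21 = 309/1 = 309 < K1 = 881.
Since the inequalities point opposite ways, species 1 can invade but species 2 cannot.

species 1 excludes species 2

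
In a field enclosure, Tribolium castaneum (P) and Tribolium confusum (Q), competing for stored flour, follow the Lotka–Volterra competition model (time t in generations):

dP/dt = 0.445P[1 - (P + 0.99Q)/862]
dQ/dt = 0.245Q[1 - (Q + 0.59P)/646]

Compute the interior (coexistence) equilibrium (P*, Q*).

P* ≈ 535, Q* ≈ 330

Setting both brackets to zero gives the nullclines P + 0.99Q = 862 and 0.59P + Q = 646.
Substituting Q = 646 - 0.59P into the first: P(1 - 0.99·0.59) = 862 - 0.99·646.
So P* = 222/0.416 = 535, and then Q* = 646 - 0.59·535 = 330.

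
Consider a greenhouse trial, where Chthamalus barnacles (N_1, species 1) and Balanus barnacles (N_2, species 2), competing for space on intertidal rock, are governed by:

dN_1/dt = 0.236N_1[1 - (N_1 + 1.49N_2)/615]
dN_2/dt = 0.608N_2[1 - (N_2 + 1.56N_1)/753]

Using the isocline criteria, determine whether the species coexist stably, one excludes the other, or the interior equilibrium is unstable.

unstable coexistence (outcome depends on initial conditions)

Compare the nullcline intercepts: K1/α12 = 615/1.49 = 413 < K2 = 753; K2/α21 = 753/1.56 = 483 < K1 = 615.
Since both are reversed, neither can invade when rare; the interior point is a saddle.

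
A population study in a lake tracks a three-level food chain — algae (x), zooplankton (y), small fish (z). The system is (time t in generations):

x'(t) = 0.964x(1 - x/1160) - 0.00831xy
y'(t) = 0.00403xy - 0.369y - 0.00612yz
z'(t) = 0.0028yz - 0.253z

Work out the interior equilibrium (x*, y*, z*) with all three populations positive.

x* ≈ 256, y* ≈ 90.4, z* ≈ 109

From dz/dt = 0: 0.0028y* = 0.253, so y* = 90.4.
From dx/dt = 0: 0.964(1 - x*/1160) = 0.00831·90.4, giving x* = 1160·(1 - 0.779) = 256.
From dy/dt = 0: 0.00403·256 - 0.369 = 0.00612z*, so z* = 0.665/0.00612 = 109.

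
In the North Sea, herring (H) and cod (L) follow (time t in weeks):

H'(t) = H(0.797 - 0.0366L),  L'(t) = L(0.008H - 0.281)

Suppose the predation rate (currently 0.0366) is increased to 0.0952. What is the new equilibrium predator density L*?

L* ≈ 8.37

At the interior fixed point, setting dH/dt = 0 with H > 0 fixes L* = (prey growth rate)/(HL coefficient) — independent of the other coefficients.
With the change, L* = 0.797/0.0952 = 8.37; it falls from 21.8.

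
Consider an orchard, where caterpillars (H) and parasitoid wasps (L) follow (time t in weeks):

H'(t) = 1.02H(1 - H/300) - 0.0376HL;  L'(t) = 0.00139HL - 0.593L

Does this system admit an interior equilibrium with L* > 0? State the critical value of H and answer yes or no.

The predator equation gives dL/dt > 0 only when H > 0.593/0.00139 = 427.
Without the predator, H → K = 300. Since 300 < 427, the predator cannot invade.

Threshold H = 427; K < 427, so no, the predator goes extinct.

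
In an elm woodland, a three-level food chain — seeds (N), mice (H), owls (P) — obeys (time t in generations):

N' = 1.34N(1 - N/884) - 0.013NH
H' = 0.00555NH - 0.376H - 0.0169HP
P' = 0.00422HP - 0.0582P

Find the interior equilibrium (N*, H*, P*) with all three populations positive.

From dP/dt = 0: 0.00422H* = 0.0582, so H* = 13.8.
From dN/dt = 0: 1.34(1 - N*/884) = 0.013·13.8, giving N* = 884·(1 - 0.134) = 766.
From dH/dt = 0: 0.00555·766 - 0.376 = 0.0169P*, so P* = 3.87/0.0169 = 229.

N* ≈ 766, H* ≈ 13.8, P* ≈ 229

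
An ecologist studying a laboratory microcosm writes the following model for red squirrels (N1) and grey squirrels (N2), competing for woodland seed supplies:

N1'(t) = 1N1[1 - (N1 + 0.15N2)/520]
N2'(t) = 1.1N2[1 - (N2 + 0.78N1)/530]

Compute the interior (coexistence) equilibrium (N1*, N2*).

N1* ≈ 499, N2* ≈ 141

Setting both brackets to zero gives the nullclines N1 + 0.15N2 = 520 and 0.78N1 + N2 = 530.
Substituting N2 = 530 - 0.78N1 into the first: N1(1 - 0.15·0.78) = 520 - 0.15·530.
So N1* = 440/0.883 = 499, and then N2* = 530 - 0.78·499 = 141.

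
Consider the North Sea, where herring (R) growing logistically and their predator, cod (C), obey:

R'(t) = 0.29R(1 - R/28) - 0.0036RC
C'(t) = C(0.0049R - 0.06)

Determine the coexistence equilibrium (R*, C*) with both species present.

From dC/dt = 0 with C > 0: 0.0049R* = 0.06, so R* = 12.2.
Substitute into dR/dt = 0: 0.29(1 - 12.2/28) = 0.0036C*.
The bracket is 0.563, giving C* = 0.163/0.0036 = 45.3.

R* ≈ 12.2, C* ≈ 45.3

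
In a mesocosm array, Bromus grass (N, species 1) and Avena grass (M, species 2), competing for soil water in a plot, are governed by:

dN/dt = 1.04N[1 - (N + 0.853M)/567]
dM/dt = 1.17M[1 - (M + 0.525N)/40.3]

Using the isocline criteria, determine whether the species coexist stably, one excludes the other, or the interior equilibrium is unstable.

Compare the nullcline intercepts: K1/α12 = 567/0.853 = 665 > K2 = 40.3; K2/α21 = 40.3/0.525 = 76.8 < K1 = 567.
Since the inequalities point opposite ways, species 1 can invade but species 2 cannot.

species 1 excludes species 2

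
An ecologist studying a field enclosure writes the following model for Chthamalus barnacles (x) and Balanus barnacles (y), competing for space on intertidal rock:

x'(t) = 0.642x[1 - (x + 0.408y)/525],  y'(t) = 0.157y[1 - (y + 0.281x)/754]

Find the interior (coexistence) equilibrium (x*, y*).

Setting both brackets to zero gives the nullclines x + 0.408y = 525 and 0.281x + y = 754.
Substituting y = 754 - 0.281x into the first: x(1 - 0.408·0.281) = 525 - 0.408·754.
So x* = 217/0.885 = 246, and then y* = 754 - 0.281·246 = 685.

x* ≈ 246, y* ≈ 685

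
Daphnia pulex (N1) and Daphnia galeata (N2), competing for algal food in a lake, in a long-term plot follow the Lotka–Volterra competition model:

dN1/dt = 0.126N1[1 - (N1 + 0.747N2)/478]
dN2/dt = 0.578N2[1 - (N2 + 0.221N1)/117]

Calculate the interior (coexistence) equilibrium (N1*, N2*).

N1* ≈ 468, N2* ≈ 13.6

Setting both brackets to zero gives the nullclines N1 + 0.747N2 = 478 and 0.221N1 + N2 = 117.
Substituting N2 = 117 - 0.221N1 into the first: N1(1 - 0.747·0.221) = 478 - 0.747·117.
So N1* = 391/0.835 = 468, and then N2* = 117 - 0.221·468 = 13.6.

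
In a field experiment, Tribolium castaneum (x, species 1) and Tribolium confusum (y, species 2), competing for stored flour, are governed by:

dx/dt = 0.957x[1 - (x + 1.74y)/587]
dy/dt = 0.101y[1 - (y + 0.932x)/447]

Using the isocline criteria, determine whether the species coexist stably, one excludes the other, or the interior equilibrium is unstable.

Compare the nullcline intercepts: K1/α12 = 587/1.74 = 337 < K2 = 447; K2/α21 = 447/0.932 = 480 < K1 = 587.
Since both are reversed, neither can invade when rare; the interior point is a saddle.

unstable coexistence (outcome depends on initial conditions)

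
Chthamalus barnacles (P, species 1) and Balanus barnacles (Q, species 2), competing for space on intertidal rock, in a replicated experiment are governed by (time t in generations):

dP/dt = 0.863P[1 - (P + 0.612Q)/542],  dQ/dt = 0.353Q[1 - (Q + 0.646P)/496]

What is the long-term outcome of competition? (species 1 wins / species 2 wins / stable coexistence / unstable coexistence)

stable coexistence

Compare the nullcline intercepts: K1/α12 = 542/0.612 = 886 > K2 = 496; K2/α21 = 496/0.646 = 768 > K1 = 542.
Since both inequalities hold, each species can invade when rare, so the interior equilibrium is stable.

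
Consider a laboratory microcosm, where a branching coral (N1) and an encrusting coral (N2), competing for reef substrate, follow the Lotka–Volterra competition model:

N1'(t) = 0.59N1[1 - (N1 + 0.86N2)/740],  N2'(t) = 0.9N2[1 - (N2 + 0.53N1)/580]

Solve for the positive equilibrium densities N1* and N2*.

N1* ≈ 443, N2* ≈ 345

Setting both brackets to zero gives the nullclines N1 + 0.86N2 = 740 and 0.53N1 + N2 = 580.
Substituting N2 = 580 - 0.53N1 into the first: N1(1 - 0.86·0.53) = 740 - 0.86·580.
So N1* = 241/0.544 = 443, and then N2* = 580 - 0.53·443 = 345.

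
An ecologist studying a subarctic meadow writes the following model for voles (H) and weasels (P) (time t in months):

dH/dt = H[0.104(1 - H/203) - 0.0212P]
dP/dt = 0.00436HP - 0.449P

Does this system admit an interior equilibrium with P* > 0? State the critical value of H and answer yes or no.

The predator equation gives dP/dt > 0 only when H > 0.449/0.00436 = 103.
Without the predator, H → K = 203. Since 203 > 103, the predator can invade and persist.

Threshold H = 103; K > 103, so yes, the predator persists.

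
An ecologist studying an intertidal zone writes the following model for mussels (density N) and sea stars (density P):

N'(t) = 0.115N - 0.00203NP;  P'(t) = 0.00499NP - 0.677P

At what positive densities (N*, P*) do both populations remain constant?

N* ≈ 136, P* ≈ 56.7

Set dP/dt = 0 with P > 0: 0.00499N - 0.677 = 0, so N* = 0.677/0.00499 = 136.
Set dN/dt = 0 with N > 0: 0.115 - 0.00203P = 0, so P* = 0.115/0.00203 = 56.7.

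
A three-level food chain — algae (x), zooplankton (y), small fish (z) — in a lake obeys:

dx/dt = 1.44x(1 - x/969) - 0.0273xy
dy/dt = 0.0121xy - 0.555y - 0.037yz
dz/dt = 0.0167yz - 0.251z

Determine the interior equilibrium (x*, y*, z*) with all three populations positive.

x* ≈ 693, y* ≈ 15, z* ≈ 212

From dz/dt = 0: 0.0167y* = 0.251, so y* = 15.
From dx/dt = 0: 1.44(1 - x*/969) = 0.0273·15, giving x* = 969·(1 - 0.285) = 693.
From dy/dt = 0: 0.0121·693 - 0.555 = 0.037z*, so z* = 7.83/0.037 = 212.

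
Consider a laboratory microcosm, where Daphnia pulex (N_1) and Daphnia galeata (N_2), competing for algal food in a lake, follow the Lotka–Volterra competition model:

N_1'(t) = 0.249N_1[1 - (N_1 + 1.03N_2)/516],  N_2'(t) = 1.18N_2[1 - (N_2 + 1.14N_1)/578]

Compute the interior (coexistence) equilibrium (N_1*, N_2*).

N_1* ≈ 455, N_2* ≈ 58.8

Setting both brackets to zero gives the nullclines N_1 + 1.03N_2 = 516 and 1.14N_1 + N_2 = 578.
Substituting N_2 = 578 - 1.14N_1 into the first: N_1(1 - 1.03·1.14) = 516 - 1.03·578.
So N_1* = -79.3/-0.174 = 455, and then N_2* = 578 - 1.14·455 = 58.8.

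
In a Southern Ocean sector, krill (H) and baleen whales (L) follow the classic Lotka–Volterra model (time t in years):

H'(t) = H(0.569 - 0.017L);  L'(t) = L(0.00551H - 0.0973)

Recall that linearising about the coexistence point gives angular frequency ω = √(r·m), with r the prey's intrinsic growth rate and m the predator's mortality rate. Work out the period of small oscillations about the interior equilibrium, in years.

T ≈ 26.7 years

Here r = 0.569 and m = 0.0973, so r·m = 0.0554.
ω = √0.0554 = 0.235 per year, hence T = 2π/ω ≈ 26.7 years.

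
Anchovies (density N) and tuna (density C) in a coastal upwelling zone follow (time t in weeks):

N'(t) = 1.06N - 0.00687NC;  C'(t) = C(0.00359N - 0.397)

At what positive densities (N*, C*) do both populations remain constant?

Set dC/dt = 0 with C > 0: 0.00359N - 0.397 = 0, so N* = 0.397/0.00359 = 111.
Set dN/dt = 0 with N > 0: 1.06 - 0.00687C = 0, so C* = 1.06/0.00687 = 154.

N* ≈ 111, C* ≈ 154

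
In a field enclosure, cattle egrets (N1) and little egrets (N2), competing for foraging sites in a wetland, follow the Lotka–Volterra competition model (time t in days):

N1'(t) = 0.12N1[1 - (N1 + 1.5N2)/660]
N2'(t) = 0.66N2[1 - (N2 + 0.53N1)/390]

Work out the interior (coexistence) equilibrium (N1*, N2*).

Setting both brackets to zero gives the nullclines N1 + 1.5N2 = 660 and 0.53N1 + N2 = 390.
Substituting N2 = 390 - 0.53N1 into the first: N1(1 - 1.5·0.53) = 660 - 1.5·390.
So N1* = 75/0.205 = 366, and then N2* = 390 - 0.53·366 = 196.

N1* ≈ 366, N2* ≈ 196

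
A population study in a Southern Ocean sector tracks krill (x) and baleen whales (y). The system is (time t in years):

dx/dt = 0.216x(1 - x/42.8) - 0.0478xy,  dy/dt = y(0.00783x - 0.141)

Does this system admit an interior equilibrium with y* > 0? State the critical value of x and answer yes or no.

The predator equation gives dy/dt > 0 only when x > 0.141/0.00783 = 18.
Without the predator, x → K = 42.8. Since 42.8 > 18, the predator can invade and persist.

Threshold x = 18; K > 18, so yes, the predator persists.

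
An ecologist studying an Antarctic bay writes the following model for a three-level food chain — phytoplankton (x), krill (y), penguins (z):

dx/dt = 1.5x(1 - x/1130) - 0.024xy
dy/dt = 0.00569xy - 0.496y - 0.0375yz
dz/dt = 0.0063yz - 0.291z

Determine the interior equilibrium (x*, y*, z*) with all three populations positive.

From dz/dt = 0: 0.0063y* = 0.291, so y* = 46.2.
From dx/dt = 0: 1.5(1 - x*/1130) = 0.024·46.2, giving x* = 1130·(1 - 0.739) = 295.
From dy/dt = 0: 0.00569·295 - 0.496 = 0.0375z*, so z* = 1.18/0.0375 = 31.5.

x* ≈ 295, y* ≈ 46.2, z* ≈ 31.5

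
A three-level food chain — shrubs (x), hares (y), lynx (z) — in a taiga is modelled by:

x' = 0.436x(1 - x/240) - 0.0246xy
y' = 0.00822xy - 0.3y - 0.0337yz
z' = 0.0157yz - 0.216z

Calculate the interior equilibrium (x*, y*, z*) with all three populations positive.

x* ≈ 53.7, y* ≈ 13.8, z* ≈ 4.2

From dz/dt = 0: 0.0157y* = 0.216, so y* = 13.8.
From dx/dt = 0: 0.436(1 - x*/240) = 0.0246·13.8, giving x* = 240·(1 - 0.776) = 53.7.
From dy/dt = 0: 0.00822·53.7 - 0.3 = 0.0337z*, so z* = 0.141/0.0337 = 4.2.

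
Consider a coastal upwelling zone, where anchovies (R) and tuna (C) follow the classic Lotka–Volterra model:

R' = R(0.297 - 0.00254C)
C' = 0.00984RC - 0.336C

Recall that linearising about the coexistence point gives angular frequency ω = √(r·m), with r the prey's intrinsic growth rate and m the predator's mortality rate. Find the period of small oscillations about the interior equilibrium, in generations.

T ≈ 19.9 generations

Here r = 0.297 and m = 0.336, so r·m = 0.0998.
ω = √0.0998 = 0.316 per generation, hence T = 2π/ω ≈ 19.9 generations.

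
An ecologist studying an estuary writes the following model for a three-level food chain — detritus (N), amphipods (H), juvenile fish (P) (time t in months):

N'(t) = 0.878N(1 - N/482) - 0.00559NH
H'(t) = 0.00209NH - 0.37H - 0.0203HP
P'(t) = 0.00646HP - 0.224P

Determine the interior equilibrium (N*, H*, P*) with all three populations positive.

From dP/dt = 0: 0.00646H* = 0.224, so H* = 34.7.
From dN/dt = 0: 0.878(1 - N*/482) = 0.00559·34.7, giving N* = 482·(1 - 0.221) = 376.
From dH/dt = 0: 0.00209·376 - 0.37 = 0.0203P*, so P* = 0.415/0.0203 = 20.4.

N* ≈ 376, H* ≈ 34.7, P* ≈ 20.4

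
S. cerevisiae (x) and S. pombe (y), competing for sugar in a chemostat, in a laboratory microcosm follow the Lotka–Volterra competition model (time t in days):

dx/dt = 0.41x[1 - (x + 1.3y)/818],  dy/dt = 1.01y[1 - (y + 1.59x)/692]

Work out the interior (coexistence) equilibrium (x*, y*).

x* ≈ 76.5, y* ≈ 570

Setting both brackets to zero gives the nullclines x + 1.3y = 818 and 1.59x + y = 692.
Substituting y = 692 - 1.59x into the first: x(1 - 1.3·1.59) = 818 - 1.3·692.
So x* = -81.6/-1.07 = 76.5, and then y* = 692 - 1.59·76.5 = 570.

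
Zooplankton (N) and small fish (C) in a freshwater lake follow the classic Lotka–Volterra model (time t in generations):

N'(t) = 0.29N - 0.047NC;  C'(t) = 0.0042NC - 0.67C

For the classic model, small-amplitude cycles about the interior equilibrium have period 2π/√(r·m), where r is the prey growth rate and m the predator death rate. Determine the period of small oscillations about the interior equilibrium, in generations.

T ≈ 14.3 generations

Here r = 0.29 and m = 0.67, so r·m = 0.194.
ω = √0.194 = 0.441 per generation, hence T = 2π/ω ≈ 14.3 generations.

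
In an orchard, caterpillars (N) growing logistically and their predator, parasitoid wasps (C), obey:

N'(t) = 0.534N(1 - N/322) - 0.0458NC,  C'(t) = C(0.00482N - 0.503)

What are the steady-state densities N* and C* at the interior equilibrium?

From dC/dt = 0 with C > 0: 0.00482N* = 0.503, so N* = 104.
Substitute into dN/dt = 0: 0.534(1 - 104/322) = 0.0458C*.
The bracket is 0.676, giving C* = 0.361/0.0458 = 7.88.

N* ≈ 104, C* ≈ 7.88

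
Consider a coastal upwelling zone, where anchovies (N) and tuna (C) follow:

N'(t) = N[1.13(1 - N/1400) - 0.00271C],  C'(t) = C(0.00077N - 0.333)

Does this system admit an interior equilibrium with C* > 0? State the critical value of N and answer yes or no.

Threshold N = 432; K > 432, so yes, the predator persists.

The predator equation gives dC/dt > 0 only when N > 0.333/0.00077 = 432.
Without the predator, N → K = 1400. Since 1400 > 432, the predator can invade and persist.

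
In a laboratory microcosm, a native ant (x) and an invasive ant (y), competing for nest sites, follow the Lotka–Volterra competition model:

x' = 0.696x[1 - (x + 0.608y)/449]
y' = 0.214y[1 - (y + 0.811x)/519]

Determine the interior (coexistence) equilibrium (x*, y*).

x* ≈ 263, y* ≈ 305

Setting both brackets to zero gives the nullclines x + 0.608y = 449 and 0.811x + y = 519.
Substituting y = 519 - 0.811x into the first: x(1 - 0.608·0.811) = 449 - 0.608·519.
So x* = 133/0.507 = 263, and then y* = 519 - 0.811·263 = 305.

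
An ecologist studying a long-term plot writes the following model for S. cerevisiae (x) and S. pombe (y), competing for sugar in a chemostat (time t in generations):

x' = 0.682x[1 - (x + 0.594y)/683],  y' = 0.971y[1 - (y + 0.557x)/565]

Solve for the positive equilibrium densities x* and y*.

Setting both brackets to zero gives the nullclines x + 0.594y = 683 and 0.557x + y = 565.
Substituting y = 565 - 0.557x into the first: x(1 - 0.594·0.557) = 683 - 0.594·565.
So x* = 347/0.669 = 519, and then y* = 565 - 0.557·519 = 276.

x* ≈ 519, y* ≈ 276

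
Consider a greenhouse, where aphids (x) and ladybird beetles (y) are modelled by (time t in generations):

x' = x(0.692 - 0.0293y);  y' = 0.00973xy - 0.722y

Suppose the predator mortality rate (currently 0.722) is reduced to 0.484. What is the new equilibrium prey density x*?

x* ≈ 49.7

At the interior fixed point, setting dy/dt = 0 with y > 0 fixes x* = (predator death rate)/(xy coefficient) — independent of the other coefficients.
With the change, x* = 0.484/0.00973 = 49.7; it falls from 74.2.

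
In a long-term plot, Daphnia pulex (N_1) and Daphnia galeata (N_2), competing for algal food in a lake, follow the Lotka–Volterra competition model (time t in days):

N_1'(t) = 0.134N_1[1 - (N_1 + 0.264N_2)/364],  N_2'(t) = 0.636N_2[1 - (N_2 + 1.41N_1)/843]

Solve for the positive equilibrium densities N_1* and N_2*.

N_1* ≈ 225, N_2* ≈ 525

Setting both brackets to zero gives the nullclines N_1 + 0.264N_2 = 364 and 1.41N_1 + N_2 = 843.
Substituting N_2 = 843 - 1.41N_1 into the first: N_1(1 - 0.264·1.41) = 364 - 0.264·843.
So N_1* = 141/0.628 = 225, and then N_2* = 843 - 1.41·225 = 525.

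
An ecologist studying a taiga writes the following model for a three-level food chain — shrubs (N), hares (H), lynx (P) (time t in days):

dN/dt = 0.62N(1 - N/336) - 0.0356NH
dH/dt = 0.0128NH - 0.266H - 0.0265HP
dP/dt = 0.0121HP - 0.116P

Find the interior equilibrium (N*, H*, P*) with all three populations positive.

From dP/dt = 0: 0.0121H* = 0.116, so H* = 9.59.
From dN/dt = 0: 0.62(1 - N*/336) = 0.0356·9.59, giving N* = 336·(1 - 0.55) = 151.
From dH/dt = 0: 0.0128·151 - 0.266 = 0.0265P*, so P* = 1.67/0.0265 = 62.9.

N* ≈ 151, H* ≈ 9.59, P* ≈ 62.9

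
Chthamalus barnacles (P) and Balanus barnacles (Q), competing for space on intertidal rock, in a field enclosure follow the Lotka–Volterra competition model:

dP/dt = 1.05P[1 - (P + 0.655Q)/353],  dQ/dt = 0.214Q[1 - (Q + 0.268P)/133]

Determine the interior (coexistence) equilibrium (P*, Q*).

P* ≈ 322, Q* ≈ 46.6

Setting both brackets to zero gives the nullclines P + 0.655Q = 353 and 0.268P + Q = 133.
Substituting Q = 133 - 0.268P into the first: P(1 - 0.655·0.268) = 353 - 0.655·133.
So P* = 266/0.824 = 322, and then Q* = 133 - 0.268·322 = 46.6.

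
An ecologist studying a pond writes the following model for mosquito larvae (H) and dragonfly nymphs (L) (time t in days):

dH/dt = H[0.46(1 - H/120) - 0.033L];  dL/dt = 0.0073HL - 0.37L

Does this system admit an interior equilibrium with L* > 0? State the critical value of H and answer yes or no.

Threshold H = 50.7; K > 50.7, so yes, the predator persists.

The predator equation gives dL/dt > 0 only when H > 0.37/0.0073 = 50.7.
Without the predator, H → K = 120. Since 120 > 50.7, the predator can invade and persist.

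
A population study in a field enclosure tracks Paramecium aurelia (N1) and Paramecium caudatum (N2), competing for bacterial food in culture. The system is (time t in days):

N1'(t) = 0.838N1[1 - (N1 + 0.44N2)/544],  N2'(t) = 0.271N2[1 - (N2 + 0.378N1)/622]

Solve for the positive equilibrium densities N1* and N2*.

N1* ≈ 324, N2* ≈ 499

Setting both brackets to zero gives the nullclines N1 + 0.44N2 = 544 and 0.378N1 + N2 = 622.
Substituting N2 = 622 - 0.378N1 into the first: N1(1 - 0.44·0.378) = 544 - 0.44·622.
So N1* = 270/0.834 = 324, and then N2* = 622 - 0.378·324 = 499.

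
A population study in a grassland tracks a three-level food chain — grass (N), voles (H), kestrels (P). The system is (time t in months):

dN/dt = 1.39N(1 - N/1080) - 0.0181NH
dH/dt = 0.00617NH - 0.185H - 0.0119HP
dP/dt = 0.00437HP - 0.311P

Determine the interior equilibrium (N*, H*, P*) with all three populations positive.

N* ≈ 79.2, H* ≈ 71.2, P* ≈ 25.5

From dP/dt = 0: 0.00437H* = 0.311, so H* = 71.2.
From dN/dt = 0: 1.39(1 - N*/1080) = 0.0181·71.2, giving N* = 1080·(1 - 0.927) = 79.2.
From dH/dt = 0: 0.00617·79.2 - 0.185 = 0.0119P*, so P* = 0.303/0.0119 = 25.5.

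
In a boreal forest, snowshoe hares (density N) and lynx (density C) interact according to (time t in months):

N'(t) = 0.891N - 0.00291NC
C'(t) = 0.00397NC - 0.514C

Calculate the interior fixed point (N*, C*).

N* ≈ 129, C* ≈ 306

Set dC/dt = 0 with C > 0: 0.00397N - 0.514 = 0, so N* = 0.514/0.00397 = 129.
Set dN/dt = 0 with N > 0: 0.891 - 0.00291C = 0, so C* = 0.891/0.00291 = 306.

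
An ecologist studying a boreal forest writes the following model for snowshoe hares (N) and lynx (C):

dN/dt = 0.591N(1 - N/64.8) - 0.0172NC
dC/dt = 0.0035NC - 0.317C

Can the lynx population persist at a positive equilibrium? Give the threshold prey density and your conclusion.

The predator equation gives dC/dt > 0 only when N > 0.317/0.0035 = 90.6.
Without the predator, N → K = 64.8. Since 64.8 < 90.6, the predator cannot invade.

Threshold N = 90.6; K < 90.6, so no, the predator goes extinct.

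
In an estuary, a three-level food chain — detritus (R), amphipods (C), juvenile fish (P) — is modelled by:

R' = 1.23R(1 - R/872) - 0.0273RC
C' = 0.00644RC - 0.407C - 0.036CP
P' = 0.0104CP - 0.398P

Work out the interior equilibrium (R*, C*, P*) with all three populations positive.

R* ≈ 131, C* ≈ 38.3, P* ≈ 12.2

From dP/dt = 0: 0.0104C* = 0.398, so C* = 38.3.
From dR/dt = 0: 1.23(1 - R*/872) = 0.0273·38.3, giving R* = 872·(1 - 0.849) = 131.
From dC/dt = 0: 0.00644·131 - 0.407 = 0.036P*, so P* = 0.439/0.036 = 12.2.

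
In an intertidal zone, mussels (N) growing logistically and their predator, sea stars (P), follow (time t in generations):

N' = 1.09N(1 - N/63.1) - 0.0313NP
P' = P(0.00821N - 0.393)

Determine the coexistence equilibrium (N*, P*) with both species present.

N* ≈ 47.9, P* ≈ 8.41

From dP/dt = 0 with P > 0: 0.00821N* = 0.393, so N* = 47.9.
Substitute into dN/dt = 0: 1.09(1 - 47.9/63.1) = 0.0313P*.
The bracket is 0.241, giving P* = 0.263/0.0313 = 8.41.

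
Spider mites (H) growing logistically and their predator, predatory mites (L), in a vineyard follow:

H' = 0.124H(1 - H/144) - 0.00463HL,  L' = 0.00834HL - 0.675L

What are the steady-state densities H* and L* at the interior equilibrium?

From dL/dt = 0 with L > 0: 0.00834H* = 0.675, so H* = 80.9.
Substitute into dH/dt = 0: 0.124(1 - 80.9/144) = 0.00463L*.
The bracket is 0.438, giving L* = 0.0543/0.00463 = 11.7.

H* ≈ 80.9, L* ≈ 11.7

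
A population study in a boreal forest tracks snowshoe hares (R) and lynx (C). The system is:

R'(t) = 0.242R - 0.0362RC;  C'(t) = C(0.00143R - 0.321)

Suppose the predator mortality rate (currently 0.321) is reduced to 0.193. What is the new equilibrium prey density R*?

At the interior fixed point, setting dC/dt = 0 with C > 0 fixes R* = (predator death rate)/(RC coefficient) — independent of the other coefficients.
With the change, R* = 0.193/0.00143 = 135; it falls from 224.

R* ≈ 135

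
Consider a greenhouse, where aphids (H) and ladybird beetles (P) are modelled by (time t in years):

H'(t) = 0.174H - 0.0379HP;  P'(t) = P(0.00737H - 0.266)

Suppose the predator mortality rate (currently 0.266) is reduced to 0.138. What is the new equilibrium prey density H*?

H* ≈ 18.7

At the interior fixed point, setting dP/dt = 0 with P > 0 fixes H* = (predator death rate)/(HP coefficient) — independent of the other coefficients.
With the change, H* = 0.138/0.00737 = 18.7; it falls from 36.1.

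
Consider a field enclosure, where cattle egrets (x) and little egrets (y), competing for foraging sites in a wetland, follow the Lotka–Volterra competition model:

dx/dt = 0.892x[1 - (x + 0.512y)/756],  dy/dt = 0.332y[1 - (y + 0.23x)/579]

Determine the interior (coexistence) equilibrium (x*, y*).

x* ≈ 521, y* ≈ 459

Setting both brackets to zero gives the nullclines x + 0.512y = 756 and 0.23x + y = 579.
Substituting y = 579 - 0.23x into the first: x(1 - 0.512·0.23) = 756 - 0.512·579.
So x* = 460/0.882 = 521, and then y* = 579 - 0.23·521 = 459.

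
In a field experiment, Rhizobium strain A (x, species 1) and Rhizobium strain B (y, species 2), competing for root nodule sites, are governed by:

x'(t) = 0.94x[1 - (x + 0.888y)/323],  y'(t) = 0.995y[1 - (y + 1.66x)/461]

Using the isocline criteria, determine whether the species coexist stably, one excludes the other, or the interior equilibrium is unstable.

Compare the nullcline intercepts: K1/α12 = 323/0.888 = 364 < K2 = 461; K2/α21 = 461/1.66 = 278 < K1 = 323.
Since both are reversed, neither can invade when rare; the interior point is a saddle.

unstable coexistence (outcome depends on initial conditions)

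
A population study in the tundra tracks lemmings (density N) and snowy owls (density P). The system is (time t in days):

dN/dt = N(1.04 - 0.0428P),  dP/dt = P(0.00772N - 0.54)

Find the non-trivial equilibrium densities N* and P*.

Set dP/dt = 0 with P > 0: 0.00772N - 0.54 = 0, so N* = 0.54/0.00772 = 69.9.
Set dN/dt = 0 with N > 0: 1.04 - 0.0428P = 0, so P* = 1.04/0.0428 = 24.3.

N* ≈ 69.9, P* ≈ 24.3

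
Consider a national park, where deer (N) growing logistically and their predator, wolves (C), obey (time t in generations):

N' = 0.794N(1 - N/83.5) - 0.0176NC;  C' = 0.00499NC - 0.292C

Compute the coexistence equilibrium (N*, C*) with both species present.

N* ≈ 58.5, C* ≈ 13.5

From dC/dt = 0 with C > 0: 0.00499N* = 0.292, so N* = 58.5.
Substitute into dN/dt = 0: 0.794(1 - 58.5/83.5) = 0.0176C*.
The bracket is 0.299, giving C* = 0.238/0.0176 = 13.5.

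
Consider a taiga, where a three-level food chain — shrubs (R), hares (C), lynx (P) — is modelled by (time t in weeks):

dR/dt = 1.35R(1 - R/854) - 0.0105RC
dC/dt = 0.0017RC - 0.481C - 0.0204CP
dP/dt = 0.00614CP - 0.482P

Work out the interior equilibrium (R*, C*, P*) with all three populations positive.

R* ≈ 333, C* ≈ 78.5, P* ≈ 4.14

From dP/dt = 0: 0.00614C* = 0.482, so C* = 78.5.
From dR/dt = 0: 1.35(1 - R*/854) = 0.0105·78.5, giving R* = 854·(1 - 0.611) = 333.
From dC/dt = 0: 0.0017·333 - 0.481 = 0.0204P*, so P* = 0.0844/0.0204 = 4.14.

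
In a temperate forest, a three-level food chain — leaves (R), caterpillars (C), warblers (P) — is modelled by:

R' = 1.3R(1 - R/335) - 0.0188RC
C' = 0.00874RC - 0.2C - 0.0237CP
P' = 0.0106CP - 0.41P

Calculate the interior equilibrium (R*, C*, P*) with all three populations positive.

From dP/dt = 0: 0.0106C* = 0.41, so C* = 38.7.
From dR/dt = 0: 1.3(1 - R*/335) = 0.0188·38.7, giving R* = 335·(1 - 0.559) = 148.
From dC/dt = 0: 0.00874·148 - 0.2 = 0.0237P*, so P* = 1.09/0.0237 = 46.

R* ≈ 148, C* ≈ 38.7, P* ≈ 46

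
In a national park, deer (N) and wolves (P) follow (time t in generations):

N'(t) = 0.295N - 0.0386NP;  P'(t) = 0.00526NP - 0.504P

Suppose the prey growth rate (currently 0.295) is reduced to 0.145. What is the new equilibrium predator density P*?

At the interior fixed point, setting dN/dt = 0 with N > 0 fixes P* = (prey growth rate)/(NP coefficient) — independent of the other coefficients.
With the change, P* = 0.145/0.0386 = 3.76; it falls from 7.64.

P* ≈ 3.76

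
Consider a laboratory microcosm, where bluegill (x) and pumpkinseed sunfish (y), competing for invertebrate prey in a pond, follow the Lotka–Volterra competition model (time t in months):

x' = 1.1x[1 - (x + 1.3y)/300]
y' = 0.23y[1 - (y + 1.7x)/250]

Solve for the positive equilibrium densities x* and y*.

x* ≈ 20.7, y* ≈ 215

Setting both brackets to zero gives the nullclines x + 1.3y = 300 and 1.7x + y = 250.
Substituting y = 250 - 1.7x into the first: x(1 - 1.3·1.7) = 300 - 1.3·250.
So x* = -25/-1.21 = 20.7, and then y* = 250 - 1.7·20.7 = 215.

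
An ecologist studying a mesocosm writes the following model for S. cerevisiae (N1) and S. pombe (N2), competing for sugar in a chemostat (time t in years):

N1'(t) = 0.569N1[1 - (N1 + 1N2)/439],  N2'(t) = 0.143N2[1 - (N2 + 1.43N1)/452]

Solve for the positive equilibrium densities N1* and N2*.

N1* ≈ 30.2, N2* ≈ 409

Setting both brackets to zero gives the nullclines N1 + 1N2 = 439 and 1.43N1 + N2 = 452.
Substituting N2 = 452 - 1.43N1 into the first: N1(1 - 1·1.43) = 439 - 1·452.
So N1* = -13/-0.43 = 30.2, and then N2* = 452 - 1.43·30.2 = 409.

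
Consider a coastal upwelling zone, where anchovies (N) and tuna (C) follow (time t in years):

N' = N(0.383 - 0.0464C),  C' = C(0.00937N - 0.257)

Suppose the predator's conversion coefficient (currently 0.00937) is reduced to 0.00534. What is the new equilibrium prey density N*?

At the interior fixed point, setting dC/dt = 0 with C > 0 fixes N* = (predator death rate)/(NC coefficient) — independent of the other coefficients.
With the change, N* = 0.257/0.00534 = 48.1; it rises from 27.4.

N* ≈ 48.1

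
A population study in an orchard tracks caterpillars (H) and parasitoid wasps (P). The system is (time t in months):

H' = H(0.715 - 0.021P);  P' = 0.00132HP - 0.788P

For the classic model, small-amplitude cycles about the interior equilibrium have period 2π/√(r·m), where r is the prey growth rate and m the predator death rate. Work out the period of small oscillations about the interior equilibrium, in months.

T ≈ 8.37 months

Here r = 0.715 and m = 0.788, so r·m = 0.563.
ω = √0.563 = 0.751 per month, hence T = 2π/ω ≈ 8.37 months.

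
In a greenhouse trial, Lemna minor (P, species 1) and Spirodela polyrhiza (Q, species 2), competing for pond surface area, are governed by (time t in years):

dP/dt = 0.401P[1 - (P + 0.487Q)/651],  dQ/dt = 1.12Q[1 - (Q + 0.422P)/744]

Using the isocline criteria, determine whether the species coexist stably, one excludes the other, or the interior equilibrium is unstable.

stable coexistence

Compare the nullcline intercepts: K1/α12 = 651/0.487 = 1340 > K2 = 744; K2/α21 = 744/0.422 = 1760 > K1 = 651.
Since both inequalities hold, each species can invade when rare, so the interior equilibrium is stable.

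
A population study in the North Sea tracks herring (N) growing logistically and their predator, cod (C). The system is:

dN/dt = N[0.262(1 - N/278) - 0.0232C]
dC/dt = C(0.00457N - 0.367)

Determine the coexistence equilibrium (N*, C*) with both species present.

N* ≈ 80.3, C* ≈ 8.03

From dC/dt = 0 with C > 0: 0.00457N* = 0.367, so N* = 80.3.
Substitute into dN/dt = 0: 0.262(1 - 80.3/278) = 0.0232C*.
The bracket is 0.711, giving C* = 0.186/0.0232 = 8.03.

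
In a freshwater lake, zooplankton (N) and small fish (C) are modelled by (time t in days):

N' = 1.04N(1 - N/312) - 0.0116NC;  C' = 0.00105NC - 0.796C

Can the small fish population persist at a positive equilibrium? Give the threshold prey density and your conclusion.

Threshold N = 758; K < 758, so no, the predator goes extinct.

The predator equation gives dC/dt > 0 only when N > 0.796/0.00105 = 758.
Without the predator, N → K = 312. Since 312 < 758, the predator cannot invade.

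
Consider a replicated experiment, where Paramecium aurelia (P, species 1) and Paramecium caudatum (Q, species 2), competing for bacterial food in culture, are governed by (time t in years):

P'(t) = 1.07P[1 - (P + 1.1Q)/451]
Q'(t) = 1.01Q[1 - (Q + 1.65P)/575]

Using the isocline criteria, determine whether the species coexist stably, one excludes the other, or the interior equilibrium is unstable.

Compare the nullcline intercepts: K1/α12 = 451/1.1 = 410 < K2 = 575; K2/α21 = 575/1.65 = 348 < K1 = 451.
Since both are reversed, neither can invade when rare; the interior point is a saddle.

unstable coexistence (outcome depends on initial conditions)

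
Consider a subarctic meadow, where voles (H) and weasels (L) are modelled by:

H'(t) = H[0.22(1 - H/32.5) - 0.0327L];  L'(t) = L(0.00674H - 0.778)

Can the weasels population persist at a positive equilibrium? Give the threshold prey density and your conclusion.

Threshold H = 115; K < 115, so no, the predator goes extinct.

The predator equation gives dL/dt > 0 only when H > 0.778/0.00674 = 115.
Without the predator, H → K = 32.5. Since 32.5 < 115, the predator cannot invade.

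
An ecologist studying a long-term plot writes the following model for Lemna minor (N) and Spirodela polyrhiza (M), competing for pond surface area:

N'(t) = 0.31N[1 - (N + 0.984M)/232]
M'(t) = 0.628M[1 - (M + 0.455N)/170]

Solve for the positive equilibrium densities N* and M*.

Setting both brackets to zero gives the nullclines N + 0.984M = 232 and 0.455N + M = 170.
Substituting M = 170 - 0.455N into the first: N(1 - 0.984·0.455) = 232 - 0.984·170.
So N* = 64.7/0.552 = 117, and then M* = 170 - 0.455·117 = 117.

N* ≈ 117, M* ≈ 117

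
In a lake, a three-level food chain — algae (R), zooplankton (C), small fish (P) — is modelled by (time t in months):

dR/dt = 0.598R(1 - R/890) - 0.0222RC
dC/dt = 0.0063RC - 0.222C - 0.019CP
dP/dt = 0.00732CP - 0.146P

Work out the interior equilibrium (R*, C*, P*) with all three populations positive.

R* ≈ 231, C* ≈ 19.9, P* ≈ 64.9

From dP/dt = 0: 0.00732C* = 0.146, so C* = 19.9.
From dR/dt = 0: 0.598(1 - R*/890) = 0.0222·19.9, giving R* = 890·(1 - 0.74) = 231.
From dC/dt = 0: 0.0063·231 - 0.222 = 0.019P*, so P* = 1.23/0.019 = 64.9.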